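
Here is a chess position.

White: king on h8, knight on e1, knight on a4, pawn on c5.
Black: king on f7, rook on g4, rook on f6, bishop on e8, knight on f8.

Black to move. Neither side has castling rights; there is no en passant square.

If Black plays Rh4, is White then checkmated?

After Rh4: white king on h8; in check: yes, from the black rook on h4.
King squares — g7: attacked by Kf7; h7: attacked by Rh4; g8: attacked by Kf7.
White has no legal moves → checkmate.

yes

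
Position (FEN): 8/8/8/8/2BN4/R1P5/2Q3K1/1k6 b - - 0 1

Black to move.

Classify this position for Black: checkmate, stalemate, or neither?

checkmate

Black to move; black king on b1.
In check: yes, from the white queen on c2.
King squares — a1: attacked by Ra3; c1: attacked by Qc2; a2: attacked by Qc2; b2: attacked by Qc2; c2: attacked by Nd4.
Legal moves for Black: none.
In check with no legal moves → checkmate.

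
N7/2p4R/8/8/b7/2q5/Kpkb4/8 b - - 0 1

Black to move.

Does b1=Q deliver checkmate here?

yes

After b1=Q: white king on a2; in check: yes, from the black queen on b1.
King squares — a1: attacked by Qb1; b1: attacked by Kc2; b2: attacked by Qb1; a3: attacked by Qc3; b3: attacked by Qb1.
White has no legal moves → checkmate.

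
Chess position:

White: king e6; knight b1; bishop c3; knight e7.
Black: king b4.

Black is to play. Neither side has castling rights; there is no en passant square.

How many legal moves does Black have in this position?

5

Black to move; king on b4.
In check: yes, from the white bishop on c3.
Legal moves: Kc5, Kb5, Kc4, Ka4, Kb3.
Count: 5.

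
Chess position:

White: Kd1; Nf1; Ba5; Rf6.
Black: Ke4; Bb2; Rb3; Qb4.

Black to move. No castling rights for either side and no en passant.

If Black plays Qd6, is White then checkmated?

no

After Qd6: white king on d1; in check: yes, from the black queen on d6.
White has 6 legal replies: Ke2, Kc2, Ke1, Rxd6, Bd2, Nd2+.
In check but a legal move exists → not checkmate.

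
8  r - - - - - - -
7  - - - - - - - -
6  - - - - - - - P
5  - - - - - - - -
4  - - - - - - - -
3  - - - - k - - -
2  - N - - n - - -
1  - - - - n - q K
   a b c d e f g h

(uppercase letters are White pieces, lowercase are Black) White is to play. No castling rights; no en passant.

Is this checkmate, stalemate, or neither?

checkmate

White to move; white king on h1.
In check: yes, from the black queen on g1.
King squares — g1: attacked by Ne2; g2: attacked by Ne1; h2: attacked by Qg1.
Legal moves for White: none.
In check with no legal moves → checkmate.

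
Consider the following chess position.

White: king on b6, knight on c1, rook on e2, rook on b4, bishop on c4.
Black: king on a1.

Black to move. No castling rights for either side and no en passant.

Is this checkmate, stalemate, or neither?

Black to move; black king on a1.
In check: no.
King squares — b1: attacked by Rb4; a2: attacked by Nc1; b2: attacked by Re2.
Legal moves for Black: none.
Not in check and no legal moves → stalemate.

stalemate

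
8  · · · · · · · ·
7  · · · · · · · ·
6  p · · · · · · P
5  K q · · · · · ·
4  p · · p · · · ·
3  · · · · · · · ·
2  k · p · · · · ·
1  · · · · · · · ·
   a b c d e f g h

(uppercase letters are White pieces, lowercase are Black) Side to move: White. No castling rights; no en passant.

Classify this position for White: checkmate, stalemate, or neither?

White to move; white king on a5.
In check: yes, from the black queen on b5.
King squares — a4: attacked by Qb5; b4: attacked by Qb5; b5: attacked by Pa6; a6: attacked by Qb5; b6: attacked by Qb5.
Legal moves for White: none.
In check with no legal moves → checkmate.

checkmate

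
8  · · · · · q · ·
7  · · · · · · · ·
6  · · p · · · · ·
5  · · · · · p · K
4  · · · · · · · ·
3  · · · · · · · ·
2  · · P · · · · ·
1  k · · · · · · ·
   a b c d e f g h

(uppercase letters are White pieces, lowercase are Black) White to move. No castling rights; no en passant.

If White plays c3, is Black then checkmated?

no

After c3: black king on a1; in check: no.
Black is not in check, so this cannot be checkmate.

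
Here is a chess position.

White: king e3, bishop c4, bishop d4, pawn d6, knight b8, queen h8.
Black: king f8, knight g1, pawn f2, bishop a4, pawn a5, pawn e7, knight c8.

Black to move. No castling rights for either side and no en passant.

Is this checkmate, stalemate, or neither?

Black to move; black king on f8.
In check: yes, from the white queen on h8.
King squares — e7: own pawn; f7: attacked by Bc4; g7: attacked by Bd4; e8: attacked by Qh8; g8: attacked by Bc4.
Legal moves for Black: none.
In check with no legal moves → checkmate.

checkmate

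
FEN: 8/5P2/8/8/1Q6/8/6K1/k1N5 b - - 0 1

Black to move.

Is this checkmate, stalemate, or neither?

Black to move; black king on a1.
In check: no.
King squares — b1: attacked by Qb4; a2: attacked by Nc1; b2: attacked by Qb4.
Legal moves for Black: none.
Not in check and no legal moves → stalemate.

stalemate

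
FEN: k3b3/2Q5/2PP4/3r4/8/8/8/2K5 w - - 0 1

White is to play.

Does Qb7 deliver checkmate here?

After Qb7: black king on a8; in check: yes, from the white queen on b7.
King squares — a7: attacked by Qb7; b7: attacked by Pc6; b8: attacked by Qb7.
Black has no legal moves → checkmate.

yes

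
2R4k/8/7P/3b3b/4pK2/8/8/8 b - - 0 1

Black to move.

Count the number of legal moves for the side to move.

3

Black to move; king on h8.
In check: yes, from the white rook on c8.
Legal moves: Kh7, Be8, Bg8.
Count: 3.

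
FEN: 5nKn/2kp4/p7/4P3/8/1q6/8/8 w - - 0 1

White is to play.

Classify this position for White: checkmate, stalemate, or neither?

White to move; white king on g8.
In check: yes, from the black queen on b3.
King squares — f7: attacked by Qb3; g7: available; h7: attacked by Nf8; f8: available; h8: available.
Legal moves for White: Kxh8, Kxf8, Kg7, e6.
White is in check but has 4 legal moves → neither.

neither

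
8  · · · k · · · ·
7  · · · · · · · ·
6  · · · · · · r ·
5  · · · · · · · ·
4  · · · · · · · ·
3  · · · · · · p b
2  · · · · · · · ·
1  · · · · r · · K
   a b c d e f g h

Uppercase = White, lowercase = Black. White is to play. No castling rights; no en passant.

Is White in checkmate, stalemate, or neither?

White to move; white king on h1.
In check: yes, from the black rook on e1.
King squares — g1: attacked by Re1; g2: attacked by Bh3; h2: attacked by Pg3.
Legal moves for White: none.
In check with no legal moves → checkmate.

checkmate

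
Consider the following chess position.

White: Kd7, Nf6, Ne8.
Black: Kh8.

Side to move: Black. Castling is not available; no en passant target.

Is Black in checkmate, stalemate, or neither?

stalemate

Black to move; black king on h8.
In check: no.
King squares — g7: attacked by Ne8; h7: attacked by Nf6; g8: attacked by Nf6.
Legal moves for Black: none.
Not in check and no legal moves → stalemate.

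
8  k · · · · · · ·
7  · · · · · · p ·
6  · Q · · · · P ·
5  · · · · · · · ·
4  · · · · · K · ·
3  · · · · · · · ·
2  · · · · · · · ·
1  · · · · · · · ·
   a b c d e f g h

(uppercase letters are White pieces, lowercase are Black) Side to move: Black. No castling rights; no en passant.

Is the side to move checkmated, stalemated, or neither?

Black to move; black king on a8.
In check: no.
King squares — a7: attacked by Qb6; b7: attacked by Qb6; b8: attacked by Qb6.
Legal moves for Black: none.
Not in check and no legal moves → stalemate.

stalemate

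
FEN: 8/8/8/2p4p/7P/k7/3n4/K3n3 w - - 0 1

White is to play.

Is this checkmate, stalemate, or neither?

White to move; white king on a1.
In check: no.
King squares — b1: attacked by Nd2; a2: attacked by Ka3; b2: attacked by Ka3.
Legal moves for White: none.
Not in check and no legal moves → stalemate.

stalemate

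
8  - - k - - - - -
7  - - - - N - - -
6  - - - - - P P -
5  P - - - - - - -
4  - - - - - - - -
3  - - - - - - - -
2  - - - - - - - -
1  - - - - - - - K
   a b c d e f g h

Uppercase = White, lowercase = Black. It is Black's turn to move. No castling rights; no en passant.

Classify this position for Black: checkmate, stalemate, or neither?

Black to move; black king on c8.
In check: yes, from the white knight on e7.
King squares — b7: available; c7: available; d7: available; b8: available; d8: available.
Legal moves for Black: Kd8, Kb8, Kd7, Kc7, Kb7.
Black is in check but has 5 legal moves → neither.

neither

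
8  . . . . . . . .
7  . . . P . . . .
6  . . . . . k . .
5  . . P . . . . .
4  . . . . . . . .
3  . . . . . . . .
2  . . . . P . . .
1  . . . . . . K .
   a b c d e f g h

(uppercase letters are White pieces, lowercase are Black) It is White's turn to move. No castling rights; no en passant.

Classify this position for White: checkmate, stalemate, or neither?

White to move; white king on g1.
In check: no.
Legal moves for White: Kh2, Kg2, Kf2, Kh1, Kf1, d8=Q+, d8=R, d8=B+, d8=N, c6, e3, e4.
White has 12 legal moves and is not in check → neither.

neither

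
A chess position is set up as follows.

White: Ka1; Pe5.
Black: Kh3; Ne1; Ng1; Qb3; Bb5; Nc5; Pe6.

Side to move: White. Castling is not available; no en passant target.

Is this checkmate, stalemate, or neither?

stalemate

White to move; white king on a1.
In check: no.
King squares — b1: attacked by Qb3; a2: attacked by Qb3; b2: attacked by Qb3.
Legal moves for White: none.
Not in check and no legal moves → stalemate.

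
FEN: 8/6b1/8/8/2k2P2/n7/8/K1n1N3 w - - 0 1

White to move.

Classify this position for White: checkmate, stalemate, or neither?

White to move; white king on a1.
In check: yes, from the black bishop on g7.
King squares — b1: attacked by Na3; a2: attacked by Nc1; b2: attacked by Bg7.
Legal moves for White: none.
In check with no legal moves → checkmate.

checkmate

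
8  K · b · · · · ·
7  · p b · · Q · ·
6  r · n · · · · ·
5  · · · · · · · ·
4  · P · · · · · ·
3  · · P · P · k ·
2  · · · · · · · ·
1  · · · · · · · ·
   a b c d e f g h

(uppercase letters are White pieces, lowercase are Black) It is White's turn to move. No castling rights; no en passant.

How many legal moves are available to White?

0

White to move; king on a8.
In check: yes, from the black rook on a6.
Legal moves: none.
Count: 0.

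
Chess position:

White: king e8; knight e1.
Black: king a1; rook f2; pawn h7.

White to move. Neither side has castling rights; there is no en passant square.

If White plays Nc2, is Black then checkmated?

After Nc2: black king on a1; in check: yes, from the white knight on c2.
Black has 4 legal replies: Kb2, Ka2, Kb1, Rxc2.
In check but a legal move exists → not checkmate.

no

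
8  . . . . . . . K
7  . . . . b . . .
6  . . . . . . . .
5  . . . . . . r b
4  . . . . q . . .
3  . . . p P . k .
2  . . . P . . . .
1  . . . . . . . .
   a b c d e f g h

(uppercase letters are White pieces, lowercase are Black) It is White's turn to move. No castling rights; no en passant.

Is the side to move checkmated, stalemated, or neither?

White to move; white king on h8.
In check: no.
King squares — g7: attacked by Rg5; h7: attacked by Qe4; g8: attacked by Rg5.
Legal moves for White: none.
Not in check and no legal moves → stalemate.

stalemate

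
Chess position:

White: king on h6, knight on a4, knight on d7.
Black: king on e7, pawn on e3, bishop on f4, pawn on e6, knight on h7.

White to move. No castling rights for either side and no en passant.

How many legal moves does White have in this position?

White to move; king on h6.
In check: yes, from the black bishop on f4.
Legal moves: Kxh7, Kg7, Kg6, Kh5.
Count: 4.

4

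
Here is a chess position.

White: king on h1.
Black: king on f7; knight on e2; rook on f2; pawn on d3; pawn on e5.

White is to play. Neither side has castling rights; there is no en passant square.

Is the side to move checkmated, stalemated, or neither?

stalemate

White to move; white king on h1.
In check: no.
King squares — g1: attacked by Ne2; g2: attacked by Rf2; h2: attacked by Rf2.
Legal moves for White: none.
Not in check and no legal moves → stalemate.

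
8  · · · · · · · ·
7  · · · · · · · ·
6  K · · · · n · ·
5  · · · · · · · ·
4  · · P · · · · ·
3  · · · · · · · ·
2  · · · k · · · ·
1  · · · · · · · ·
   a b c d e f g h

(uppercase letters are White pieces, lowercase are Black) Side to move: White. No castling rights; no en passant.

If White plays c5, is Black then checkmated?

no

After c5: black king on d2; in check: no.
Black is not in check, so this cannot be checkmate.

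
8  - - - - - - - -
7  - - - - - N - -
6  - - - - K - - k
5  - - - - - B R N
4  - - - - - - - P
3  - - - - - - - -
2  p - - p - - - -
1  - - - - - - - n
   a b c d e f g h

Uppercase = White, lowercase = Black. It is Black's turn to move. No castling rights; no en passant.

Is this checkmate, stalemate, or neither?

Black to move; black king on h6.
In check: yes, from the white knight on f7.
King squares — g5: attacked by Ph4; h5: attacked by Rg5; g6: attacked by Bf5; g7: attacked by Rg5; h7: attacked by Bf5.
Legal moves for Black: none.
In check with no legal moves → checkmate.

checkmate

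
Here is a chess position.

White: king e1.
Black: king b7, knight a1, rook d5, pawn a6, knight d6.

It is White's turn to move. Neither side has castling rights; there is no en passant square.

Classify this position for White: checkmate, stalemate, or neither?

neither

White to move; white king on e1.
In check: no.
Legal moves for White: Kf2, Ke2, Kf1.
White has 3 legal moves and is not in check → neither.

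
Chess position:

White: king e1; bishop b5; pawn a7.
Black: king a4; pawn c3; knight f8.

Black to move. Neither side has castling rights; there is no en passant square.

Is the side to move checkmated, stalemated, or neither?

neither

Black to move; black king on a4.
In check: yes, from the white bishop on b5.
King squares — a3: available; b3: available; b4: available; a5: available; b5: available.
Legal moves for Black: Kxb5, Ka5, Kb4, Kb3, Ka3.
Black is in check but has 5 legal moves → neither.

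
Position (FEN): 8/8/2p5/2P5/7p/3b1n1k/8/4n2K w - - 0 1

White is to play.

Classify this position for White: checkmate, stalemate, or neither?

stalemate

White to move; white king on h1.
In check: no.
King squares — g1: attacked by Nf3; g2: attacked by Ne1; h2: attacked by Nf3.
Legal moves for White: none.
Not in check and no legal moves → stalemate.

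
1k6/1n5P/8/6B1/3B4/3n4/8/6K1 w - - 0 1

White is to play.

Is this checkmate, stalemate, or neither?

White to move; white king on g1.
In check: no.
Legal moves for White include: Bd8, Be7, Bh6, Bgf6, Bh4, Bf4+, Bge3, Bd2, Bc1, Bh8, Bg7, Ba7+, Bdf6, Bb6, Be5+, Bc5, Bde3, Bc3, ... (list truncated; more exist).
White has legal moves and is not in check → neither.

neither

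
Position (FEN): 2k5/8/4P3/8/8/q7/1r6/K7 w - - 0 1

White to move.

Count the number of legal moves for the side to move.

0

White to move; king on a1.
In check: yes, from the black queen on a3.
Legal moves: none.
Count: 0.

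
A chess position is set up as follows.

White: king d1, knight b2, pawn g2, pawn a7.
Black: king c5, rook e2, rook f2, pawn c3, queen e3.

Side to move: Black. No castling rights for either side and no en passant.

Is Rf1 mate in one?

yes

After Rf1: white king on d1; in check: yes, from the black rook on f1.
King squares — c1: attacked by Rf1; e1: attacked by Rf1; c2: attacked by Re2; d2: attacked by Re2; e2: attacked by Qe3.
White has no legal moves → checkmate.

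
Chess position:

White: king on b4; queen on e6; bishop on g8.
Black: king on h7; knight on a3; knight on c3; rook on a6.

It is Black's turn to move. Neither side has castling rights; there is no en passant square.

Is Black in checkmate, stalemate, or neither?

Black to move; black king on h7.
In check: yes, from the white bishop on g8.
Legal moves for Black: Kh8, Kg7.
Black is in check but has 2 legal moves → neither.

neither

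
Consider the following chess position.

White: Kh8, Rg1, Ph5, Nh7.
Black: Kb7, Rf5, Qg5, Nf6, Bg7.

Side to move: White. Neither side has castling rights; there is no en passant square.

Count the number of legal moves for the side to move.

White to move; king on h8.
In check: yes, from the black bishop on g7.
Legal moves: none.
Count: 0.

0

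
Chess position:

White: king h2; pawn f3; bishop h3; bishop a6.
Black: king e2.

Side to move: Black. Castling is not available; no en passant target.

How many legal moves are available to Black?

Black to move; king on e2.
In check: yes, from the white bishop on a6.
Legal moves: Kxf3, Ke3, Kf2, Kd2, Ke1, Kd1.
Count: 6.

6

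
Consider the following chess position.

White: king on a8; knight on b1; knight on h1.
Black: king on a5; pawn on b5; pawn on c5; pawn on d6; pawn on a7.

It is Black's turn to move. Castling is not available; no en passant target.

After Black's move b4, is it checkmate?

After b4: white king on a8; in check: no.
White is not in check, so this cannot be checkmate.

no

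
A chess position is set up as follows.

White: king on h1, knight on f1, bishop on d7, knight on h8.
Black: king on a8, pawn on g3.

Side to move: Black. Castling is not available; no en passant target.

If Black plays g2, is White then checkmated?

After g2: white king on h1; in check: yes, from the black pawn on g2.
White has 3 legal replies: Kh2, Kxg2, Kg1.
In check but a legal move exists → not checkmate.

no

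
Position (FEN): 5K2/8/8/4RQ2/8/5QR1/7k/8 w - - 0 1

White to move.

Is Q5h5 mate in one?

After Q5h5: black king on h2; in check: yes, from the white queen on h5.
King squares — g1: attacked by Rg3; h1: attacked by Qf3; g2: attacked by Qf3; g3: attacked by Qf3; h3: attacked by Rg3.
Black has no legal moves → checkmate.

yes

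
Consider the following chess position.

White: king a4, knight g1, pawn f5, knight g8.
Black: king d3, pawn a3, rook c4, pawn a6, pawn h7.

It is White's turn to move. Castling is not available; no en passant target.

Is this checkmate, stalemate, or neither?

White to move; white king on a4.
In check: yes, from the black rook on c4.
King squares — a3: available; b3: available; b4: attacked by Rc4; a5: available; b5: attacked by Pa6.
Legal moves for White: Ka5, Kb3, Kxa3.
White is in check but has 3 legal moves → neither.

neither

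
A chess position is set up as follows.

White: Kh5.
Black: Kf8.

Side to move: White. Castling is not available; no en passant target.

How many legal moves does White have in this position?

5

White to move; king on h5.
In check: no.
Legal moves: Kh6, Kg6, Kg5, Kh4, Kg4.
Count: 5.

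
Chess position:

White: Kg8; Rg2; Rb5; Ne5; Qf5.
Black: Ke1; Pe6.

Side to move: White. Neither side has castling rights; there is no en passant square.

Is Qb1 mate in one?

yes

After Qb1: black king on e1; in check: yes, from the white queen on b1.
King squares — d1: attacked by Qb1; f1: attacked by Qb1; d2: attacked by Rg2; e2: attacked by Rg2; f2: attacked by Rg2.
Black has no legal moves → checkmate.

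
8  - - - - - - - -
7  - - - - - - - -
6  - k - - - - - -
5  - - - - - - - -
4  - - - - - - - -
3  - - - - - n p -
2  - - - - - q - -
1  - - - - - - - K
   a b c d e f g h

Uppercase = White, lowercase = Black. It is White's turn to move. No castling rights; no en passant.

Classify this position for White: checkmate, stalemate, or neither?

White to move; white king on h1.
In check: no.
King squares — g1: attacked by Qf2; g2: attacked by Qf2; h2: attacked by Qf2.
Legal moves for White: none.
Not in check and no legal moves → stalemate.

stalemate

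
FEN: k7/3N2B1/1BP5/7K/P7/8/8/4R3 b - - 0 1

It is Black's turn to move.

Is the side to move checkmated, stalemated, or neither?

stalemate

Black to move; black king on a8.
In check: no.
King squares — a7: attacked by Bb6; b7: attacked by Pc6; b8: attacked by Nd7.
Legal moves for Black: none.
Not in check and no legal moves → stalemate.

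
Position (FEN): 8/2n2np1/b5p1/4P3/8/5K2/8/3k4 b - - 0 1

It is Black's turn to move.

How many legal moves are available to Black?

23

Black to move; king on d1.
In check: no.
Legal moves: Nh8, Nd8, Nh6, Nd6, Ng5+, Nxe5+, Ne8, Na8, Ne6, Nd5, Nb5, Bc8, Bb7+, Bb5, Bc4, Bd3, Be2+, Bf1, Kd2, Kc2, Ke1, Kc1, g5.
Count: 23.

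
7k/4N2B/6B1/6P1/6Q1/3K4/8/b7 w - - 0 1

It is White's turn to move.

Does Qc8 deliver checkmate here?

no

After Qc8: black king on h8; in check: yes, from the white queen on c8.
Black has 1 legal reply: Kg7.
In check but a legal move exists → not checkmate.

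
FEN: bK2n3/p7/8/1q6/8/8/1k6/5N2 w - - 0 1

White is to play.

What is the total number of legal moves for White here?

3

White to move; king on b8.
In check: yes, from the black queen on b5.
Legal moves: Kc8, Kxa8, Kxa7.
Count: 3.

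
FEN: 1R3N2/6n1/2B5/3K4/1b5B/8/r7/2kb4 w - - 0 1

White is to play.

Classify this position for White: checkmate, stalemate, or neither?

neither

White to move; white king on d5.
In check: no.
Legal moves for White include: Nh7, Nd7, Ng6, Ne6, Re8, Rd8, Rc8, Ra8, Rb7, Rb6, Rb5, Rxb4, Be8, Ba8, Bd7, Bb7, Bb5, Ba4, ... (list truncated; more exist).
White has legal moves and is not in check → neither.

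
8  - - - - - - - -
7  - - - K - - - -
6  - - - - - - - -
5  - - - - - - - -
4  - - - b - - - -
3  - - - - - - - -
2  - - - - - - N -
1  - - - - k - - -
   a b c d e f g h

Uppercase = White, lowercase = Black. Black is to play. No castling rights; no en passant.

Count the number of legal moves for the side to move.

5

Black to move; king on e1.
In check: yes, from the white knight on g2.
Legal moves: Kf2, Ke2, Kd2, Kf1, Kd1.
Count: 5.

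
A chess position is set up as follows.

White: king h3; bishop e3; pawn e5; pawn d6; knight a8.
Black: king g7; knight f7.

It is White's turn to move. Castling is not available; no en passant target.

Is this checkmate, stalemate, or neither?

neither

White to move; white king on h3.
In check: no.
Legal moves for White include: Nc7, Nb6, Kh4, Kg4, Kg3, Kh2, Kg2, Ba7, Bh6+, Bb6, Bg5, Bc5, Bf4, Bd4, Bf2, Bd2, Bg1, Bc1, ... (list truncated; more exist).
White has legal moves and is not in check → neither.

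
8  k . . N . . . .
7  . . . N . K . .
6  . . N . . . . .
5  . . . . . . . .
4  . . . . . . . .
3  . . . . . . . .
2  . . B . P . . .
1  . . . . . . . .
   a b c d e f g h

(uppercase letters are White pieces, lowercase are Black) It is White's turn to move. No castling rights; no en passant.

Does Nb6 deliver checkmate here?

After Nb6: black king on a8; in check: yes, from the white knight on b6.
King squares — a7: attacked by Nc6; b7: attacked by Nd8; b8: attacked by Nc6.
Black has no legal moves → checkmate.

yes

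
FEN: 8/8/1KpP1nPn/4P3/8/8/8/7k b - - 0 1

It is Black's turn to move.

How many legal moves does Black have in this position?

16

Black to move; king on h1.
In check: no.
Legal moves: Nhg8, Nf7, Nf5, Nhg4, Nfg8, Ne8, Nh7, Nd7+, Nh5, Nd5+, Nfg4, Ne4, Kh2, Kg2, Kg1, c5.
Count: 16.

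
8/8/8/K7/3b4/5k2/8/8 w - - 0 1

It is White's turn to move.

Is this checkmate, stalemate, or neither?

neither

White to move; white king on a5.
In check: no.
Legal moves for White: Ka6, Kb5, Kb4, Ka4.
White has 4 legal moves and is not in check → neither.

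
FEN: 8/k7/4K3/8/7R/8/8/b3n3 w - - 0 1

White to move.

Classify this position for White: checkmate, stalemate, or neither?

White to move; white king on e6.
In check: no.
Legal moves for White include: Kf7, Ke7, Kd7, Kd6, Kf5, Kd5, Rh8, Rh7+, Rh6, Rh5, Rg4, Rf4, Re4, Rd4, Rc4, Rb4, Ra4+, Rh3, ... (list truncated; more exist).
White has legal moves and is not in check → neither.

neither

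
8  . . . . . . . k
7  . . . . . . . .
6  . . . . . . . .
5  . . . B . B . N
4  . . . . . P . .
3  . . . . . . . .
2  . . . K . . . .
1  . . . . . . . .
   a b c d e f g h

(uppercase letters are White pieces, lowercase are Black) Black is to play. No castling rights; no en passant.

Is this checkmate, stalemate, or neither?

stalemate

Black to move; black king on h8.
In check: no.
King squares — g7: attacked by Nh5; h7: attacked by Bf5; g8: attacked by Bd5.
Legal moves for Black: none.
Not in check and no legal moves → stalemate.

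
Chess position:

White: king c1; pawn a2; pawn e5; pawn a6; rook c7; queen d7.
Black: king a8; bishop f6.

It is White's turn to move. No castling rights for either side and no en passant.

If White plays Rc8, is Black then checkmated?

After Rc8: black king on a8; in check: yes, from the white rook on c8.
King squares — a7: attacked by Qd7; b7: attacked by Pa6; b8: attacked by Rc8.
Black has no legal moves → checkmate.

yes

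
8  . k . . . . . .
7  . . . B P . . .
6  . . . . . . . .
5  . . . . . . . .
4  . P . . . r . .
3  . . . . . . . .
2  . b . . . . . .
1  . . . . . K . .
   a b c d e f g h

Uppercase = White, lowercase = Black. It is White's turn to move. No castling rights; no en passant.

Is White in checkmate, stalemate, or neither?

White to move; white king on f1.
In check: yes, from the black rook on f4.
Legal moves for White: Kg2, Ke2, Kg1, Ke1.
White is in check but has 4 legal moves → neither.

neither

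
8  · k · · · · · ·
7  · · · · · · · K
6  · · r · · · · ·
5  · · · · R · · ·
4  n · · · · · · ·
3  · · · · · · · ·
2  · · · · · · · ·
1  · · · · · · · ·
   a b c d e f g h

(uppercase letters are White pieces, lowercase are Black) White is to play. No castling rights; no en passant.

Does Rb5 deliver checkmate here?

no

After Rb5: black king on b8; in check: yes, from the white rook on b5.
Black has 6 legal replies: Kc8, Ka8, Kc7, Ka7, Rb6, Nb6.
In check but a legal move exists → not checkmate.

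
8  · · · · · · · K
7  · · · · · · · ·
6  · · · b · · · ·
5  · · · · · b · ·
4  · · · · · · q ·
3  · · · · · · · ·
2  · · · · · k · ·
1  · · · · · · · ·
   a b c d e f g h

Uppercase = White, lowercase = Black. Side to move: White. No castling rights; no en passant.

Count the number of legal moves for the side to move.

White to move; king on h8.
In check: no.
Legal moves: none.
Count: 0.

0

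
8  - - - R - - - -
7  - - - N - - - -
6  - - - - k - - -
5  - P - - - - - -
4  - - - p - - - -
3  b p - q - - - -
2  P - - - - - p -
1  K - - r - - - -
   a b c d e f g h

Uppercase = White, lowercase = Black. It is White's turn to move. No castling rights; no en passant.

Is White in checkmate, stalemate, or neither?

White to move; white king on a1.
In check: yes, from the black rook on d1.
King squares — b1: attacked by Rd1; a2: own pawn; b2: attacked by Ba3.
Legal moves for White: none.
In check with no legal moves → checkmate.

checkmate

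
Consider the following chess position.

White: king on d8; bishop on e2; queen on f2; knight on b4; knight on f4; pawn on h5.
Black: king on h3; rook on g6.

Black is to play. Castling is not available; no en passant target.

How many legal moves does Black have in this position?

Black to move; king on h3.
In check: yes, from the white knight on f4.
Legal moves: none.
Count: 0.

0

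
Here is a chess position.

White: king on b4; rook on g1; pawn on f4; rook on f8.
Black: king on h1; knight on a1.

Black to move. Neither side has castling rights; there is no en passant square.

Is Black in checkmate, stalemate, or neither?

Black to move; black king on h1.
In check: yes, from the white rook on g1.
King squares — g1: available; g2: attacked by Rg1; h2: available.
Legal moves for Black: Kh2, Kxg1.
Black is in check but has 2 legal moves → neither.

neither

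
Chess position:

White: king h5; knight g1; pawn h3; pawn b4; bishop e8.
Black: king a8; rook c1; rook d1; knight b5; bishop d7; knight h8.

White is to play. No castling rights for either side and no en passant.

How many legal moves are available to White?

9

White to move; king on h5.
In check: no.
Legal moves: Bf7, Bxd7, Bg6, Kh6, Kg5, Kh4, Nf3, Ne2, h4.
Count: 9.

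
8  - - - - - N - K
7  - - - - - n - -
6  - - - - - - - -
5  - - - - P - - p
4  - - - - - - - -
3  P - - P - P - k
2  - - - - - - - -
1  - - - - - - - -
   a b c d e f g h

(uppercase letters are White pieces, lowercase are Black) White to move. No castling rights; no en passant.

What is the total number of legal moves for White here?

White to move; king on h8.
In check: yes, from the black knight on f7.
Legal moves: Kg8, Kh7, Kg7.
Count: 3.

3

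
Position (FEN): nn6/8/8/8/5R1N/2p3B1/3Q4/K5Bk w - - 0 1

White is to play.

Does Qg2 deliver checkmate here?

After Qg2: black king on h1; in check: yes, from the white queen on g2.
King squares — g1: attacked by Qg2; g2: attacked by Nh4; h2: attacked by Bg1.
Black has no legal moves → checkmate.

yes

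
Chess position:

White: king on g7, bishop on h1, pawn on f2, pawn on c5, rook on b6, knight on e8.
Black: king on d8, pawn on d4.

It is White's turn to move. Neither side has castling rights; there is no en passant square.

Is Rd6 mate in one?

After Rd6: black king on d8; in check: yes, from the white rook on d6.
Black has 3 legal replies: Kxe8, Kc8, Ke7.
In check but a legal move exists → not checkmate.

no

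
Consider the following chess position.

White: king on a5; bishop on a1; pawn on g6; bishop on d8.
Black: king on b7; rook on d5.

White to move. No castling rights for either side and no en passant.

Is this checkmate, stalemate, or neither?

neither

White to move; white king on a5.
In check: yes, from the black rook on d5.
King squares — a4: available; b4: available; b5: attacked by Rd5; a6: attacked by Kb7; b6: attacked by Kb7.
Legal moves for White: Kb4, Ka4.
White is in check but has 2 legal moves → neither.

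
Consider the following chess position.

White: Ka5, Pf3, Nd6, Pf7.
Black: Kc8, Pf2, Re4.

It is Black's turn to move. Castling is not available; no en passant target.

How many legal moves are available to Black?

Black to move; king on c8.
In check: yes, from the white knight on d6.
Legal moves: Kd8, Kb8, Kd7, Kc7.
Count: 4.

4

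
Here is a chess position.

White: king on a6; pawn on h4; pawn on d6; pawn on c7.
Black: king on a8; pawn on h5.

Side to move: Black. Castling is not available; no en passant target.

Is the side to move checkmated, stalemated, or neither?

Black to move; black king on a8.
In check: no.
King squares — a7: attacked by Ka6; b7: attacked by Ka6; b8: attacked by Pc7.
Legal moves for Black: none.
Not in check and no legal moves → stalemate.

stalemate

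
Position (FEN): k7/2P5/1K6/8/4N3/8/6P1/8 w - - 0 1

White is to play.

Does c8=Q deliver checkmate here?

After c8=Q: black king on a8; in check: yes, from the white queen on c8.
King squares — a7: attacked by Kb6; b7: attacked by Kb6; b8: attacked by Qc8.
Black has no legal moves → checkmate.

yes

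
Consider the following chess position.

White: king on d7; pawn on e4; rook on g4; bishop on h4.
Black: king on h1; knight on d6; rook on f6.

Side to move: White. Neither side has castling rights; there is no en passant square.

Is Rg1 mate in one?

no

After Rg1: black king on h1; in check: yes, from the white rook on g1.
Black has 2 legal replies: Kh2, Kxg1.
In check but a legal move exists → not checkmate.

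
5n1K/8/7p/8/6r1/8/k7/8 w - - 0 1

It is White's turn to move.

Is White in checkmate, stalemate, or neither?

stalemate

White to move; white king on h8.
In check: no.
King squares — g7: attacked by Rg4; h7: attacked by Nf8; g8: attacked by Rg4.
Legal moves for White: none.
Not in check and no legal moves → stalemate.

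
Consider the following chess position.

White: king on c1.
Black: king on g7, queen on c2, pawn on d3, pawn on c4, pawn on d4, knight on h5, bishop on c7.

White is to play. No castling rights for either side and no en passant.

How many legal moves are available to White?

White to move; king on c1.
In check: yes, from the black queen on c2.
Legal moves: none.
Count: 0.

0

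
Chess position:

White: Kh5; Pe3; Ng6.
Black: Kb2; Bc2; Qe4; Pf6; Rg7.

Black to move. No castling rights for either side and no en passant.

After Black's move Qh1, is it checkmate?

no

After Qh1: white king on h5; in check: yes, from the black queen on h1.
White has 2 legal replies: Kg4, Nh4.
In check but a legal move exists → not checkmate.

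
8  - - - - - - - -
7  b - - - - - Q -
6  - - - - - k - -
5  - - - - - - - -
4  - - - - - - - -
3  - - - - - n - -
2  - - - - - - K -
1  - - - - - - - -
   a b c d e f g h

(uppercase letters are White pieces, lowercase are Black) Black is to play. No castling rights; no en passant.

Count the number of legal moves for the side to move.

3

Black to move; king on f6.
In check: yes, from the white queen on g7.
Legal moves: Kxg7, Ke6, Kf5.
Count: 3.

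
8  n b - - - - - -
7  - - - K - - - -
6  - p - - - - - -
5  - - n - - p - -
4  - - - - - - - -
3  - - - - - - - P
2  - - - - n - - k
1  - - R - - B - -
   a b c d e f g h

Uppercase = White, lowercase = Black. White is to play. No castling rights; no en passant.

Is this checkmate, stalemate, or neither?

neither

White to move; white king on d7.
In check: yes, from the black knight on c5.
Legal moves for White: Ke8, Kd8, Kc8, Ke7, Kc6, Rxc5.
White is in check but has 6 legal moves → neither.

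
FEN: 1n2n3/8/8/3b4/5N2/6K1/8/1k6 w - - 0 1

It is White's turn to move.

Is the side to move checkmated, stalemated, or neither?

neither

White to move; white king on g3.
In check: no.
Legal moves for White: Ng6, Ne6, Nh5, Nxd5, Nh3, Nd3, Ng2, Ne2, Kh4, Kg4, Kh3, Kh2, Kf2.
White has 13 legal moves and is not in check → neither.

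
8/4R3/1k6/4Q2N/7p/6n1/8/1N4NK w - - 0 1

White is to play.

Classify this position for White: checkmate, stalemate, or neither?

neither

White to move; white king on h1.
In check: yes, from the black knight on g3.
Legal moves for White: Kh2, Kg2, Nxg3, Qxg3.
White is in check but has 4 legal moves → neither.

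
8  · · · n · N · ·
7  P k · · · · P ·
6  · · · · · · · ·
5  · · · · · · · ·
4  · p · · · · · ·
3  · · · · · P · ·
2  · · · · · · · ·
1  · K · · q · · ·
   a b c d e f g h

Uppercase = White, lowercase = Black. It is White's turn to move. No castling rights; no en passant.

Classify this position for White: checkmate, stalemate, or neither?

White to move; white king on b1.
In check: yes, from the black queen on e1.
King squares — a1: attacked by Qe1; c1: attacked by Qe1; a2: available; b2: available; c2: available.
Legal moves for White: Kc2, Kb2, Ka2.
White is in check but has 3 legal moves → neither.

neither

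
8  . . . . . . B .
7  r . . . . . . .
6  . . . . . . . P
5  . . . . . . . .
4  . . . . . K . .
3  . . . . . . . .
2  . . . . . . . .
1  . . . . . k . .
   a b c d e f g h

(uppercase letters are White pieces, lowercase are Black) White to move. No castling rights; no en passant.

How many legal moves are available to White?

16

White to move; king on f4.
In check: no.
Legal moves: Bh7, Bf7, Be6, Bd5, Bc4+, Bb3, Ba2, Kg5, Kf5, Ke5, Kg4, Ke4, Kg3, Kf3, Ke3, h7.
Count: 16.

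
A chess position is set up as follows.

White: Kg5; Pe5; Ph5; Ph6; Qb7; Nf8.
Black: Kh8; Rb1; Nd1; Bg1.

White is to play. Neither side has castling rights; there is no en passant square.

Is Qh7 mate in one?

After Qh7: black king on h8; in check: yes, from the white queen on h7.
King squares — g7: attacked by Ph6; h7: attacked by Nf8; g8: attacked by Qh7.
Black has no legal moves → checkmate.

yes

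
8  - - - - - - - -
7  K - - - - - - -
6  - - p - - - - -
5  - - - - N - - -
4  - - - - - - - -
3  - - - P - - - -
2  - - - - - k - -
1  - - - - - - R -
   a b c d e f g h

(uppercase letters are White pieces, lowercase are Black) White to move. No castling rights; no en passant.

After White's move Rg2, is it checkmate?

After Rg2: black king on f2; in check: yes, from the white rook on g2.
Black has 4 legal replies: Ke3, Kxg2, Kf1, Ke1.
In check but a legal move exists → not checkmate.

no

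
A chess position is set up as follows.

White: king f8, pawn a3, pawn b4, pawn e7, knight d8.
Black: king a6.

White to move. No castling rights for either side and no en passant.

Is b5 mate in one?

no

After b5: black king on a6; in check: yes, from the white pawn on b5.
Black has 4 legal replies: Ka7, Kb6, Kxb5, Ka5.
In check but a legal move exists → not checkmate.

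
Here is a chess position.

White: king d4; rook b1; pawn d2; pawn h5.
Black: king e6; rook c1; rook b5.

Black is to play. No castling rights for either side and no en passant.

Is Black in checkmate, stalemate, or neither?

Black to move; black king on e6.
In check: no.
Legal moves for Black include: Kf7, Ke7, Kd7, Kf6, Kd6, Kf5, Rb8, Rb7, Rb6, Rxh5, Rg5, Rf5, Re5, Rd5+, Rbc5, Ra5, Rb4+, Rb3, ... (list truncated; more exist).
Black has legal moves and is not in check → neither.

neither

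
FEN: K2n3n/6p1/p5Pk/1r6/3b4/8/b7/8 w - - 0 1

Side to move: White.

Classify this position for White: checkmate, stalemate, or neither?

White to move; white king on a8.
In check: no.
King squares — a7: attacked by Bd4; b7: attacked by Rb5; b8: attacked by Rb5.
Legal moves for White: none.
Not in check and no legal moves → stalemate.

stalemate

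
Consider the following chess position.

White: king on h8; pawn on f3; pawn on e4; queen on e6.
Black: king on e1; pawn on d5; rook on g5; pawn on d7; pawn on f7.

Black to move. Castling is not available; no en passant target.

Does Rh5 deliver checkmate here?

no

After Rh5: white king on h8; in check: yes, from the black rook on h5.
White has 3 legal replies: Kg8, Kg7, Qh6.
In check but a legal move exists → not checkmate.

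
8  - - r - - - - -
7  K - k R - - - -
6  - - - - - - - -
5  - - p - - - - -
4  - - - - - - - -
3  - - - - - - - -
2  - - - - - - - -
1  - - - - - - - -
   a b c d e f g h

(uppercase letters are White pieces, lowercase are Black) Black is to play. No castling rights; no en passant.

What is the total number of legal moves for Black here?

Black to move; king on c7.
In check: yes, from the white rook on d7.
Legal moves: Kxd7, Kc6.
Count: 2.

2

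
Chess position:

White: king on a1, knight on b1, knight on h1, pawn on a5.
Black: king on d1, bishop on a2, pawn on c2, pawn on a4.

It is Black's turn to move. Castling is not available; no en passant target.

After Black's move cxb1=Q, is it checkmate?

After cxb1=Q: white king on a1; in check: yes, from the black queen on b1.
King squares — b1: attacked by Ba2; a2: attacked by Qb1; b2: attacked by Qb1.
White has no legal moves → checkmate.

yes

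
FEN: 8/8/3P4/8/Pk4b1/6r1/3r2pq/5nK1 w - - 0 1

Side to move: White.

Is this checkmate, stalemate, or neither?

checkmate

White to move; white king on g1.
In check: yes, from the black queen on h2.
King squares — f1: attacked by Pg2; h1: attacked by Pg2; f2: attacked by Rd2; g2: attacked by Rd2; h2: attacked by Nf1.
Legal moves for White: none.
In check with no legal moves → checkmate.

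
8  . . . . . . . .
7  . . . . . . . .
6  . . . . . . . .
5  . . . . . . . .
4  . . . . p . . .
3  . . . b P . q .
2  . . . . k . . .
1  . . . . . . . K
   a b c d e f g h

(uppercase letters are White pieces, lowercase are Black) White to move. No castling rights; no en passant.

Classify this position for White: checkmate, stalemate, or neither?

White to move; white king on h1.
In check: no.
King squares — g1: attacked by Qg3; g2: attacked by Qg3; h2: attacked by Qg3.
Legal moves for White: none.
Not in check and no legal moves → stalemate.

stalemate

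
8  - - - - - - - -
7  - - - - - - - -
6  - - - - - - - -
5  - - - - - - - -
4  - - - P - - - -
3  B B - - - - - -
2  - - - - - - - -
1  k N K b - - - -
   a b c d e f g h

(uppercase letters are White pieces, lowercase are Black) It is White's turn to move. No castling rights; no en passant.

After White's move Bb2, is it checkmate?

After Bb2: black king on a1; in check: yes, from the white bishop on b2.
King squares — b1: attacked by Kc1; a2: attacked by Bb3; b2: attacked by Kc1.
Black has no legal moves → checkmate.

yes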